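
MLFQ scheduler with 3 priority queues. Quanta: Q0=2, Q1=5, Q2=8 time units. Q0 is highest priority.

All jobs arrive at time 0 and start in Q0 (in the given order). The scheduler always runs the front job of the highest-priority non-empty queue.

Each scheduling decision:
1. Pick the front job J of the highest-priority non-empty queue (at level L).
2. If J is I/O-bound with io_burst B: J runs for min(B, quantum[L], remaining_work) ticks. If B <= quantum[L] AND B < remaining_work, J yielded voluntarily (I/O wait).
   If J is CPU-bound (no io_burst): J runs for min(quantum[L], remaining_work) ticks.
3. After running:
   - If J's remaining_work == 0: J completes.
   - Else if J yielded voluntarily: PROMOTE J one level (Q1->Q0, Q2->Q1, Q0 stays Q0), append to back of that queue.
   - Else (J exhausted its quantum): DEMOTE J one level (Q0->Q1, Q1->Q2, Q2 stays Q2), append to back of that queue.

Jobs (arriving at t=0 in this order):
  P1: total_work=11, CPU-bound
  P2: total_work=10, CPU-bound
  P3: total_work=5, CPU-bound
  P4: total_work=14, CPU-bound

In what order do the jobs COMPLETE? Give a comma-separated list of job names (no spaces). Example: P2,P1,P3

t=0-2: P1@Q0 runs 2, rem=9, quantum used, demote→Q1. Q0=[P2,P3,P4] Q1=[P1] Q2=[]
t=2-4: P2@Q0 runs 2, rem=8, quantum used, demote→Q1. Q0=[P3,P4] Q1=[P1,P2] Q2=[]
t=4-6: P3@Q0 runs 2, rem=3, quantum used, demote→Q1. Q0=[P4] Q1=[P1,P2,P3] Q2=[]
t=6-8: P4@Q0 runs 2, rem=12, quantum used, demote→Q1. Q0=[] Q1=[P1,P2,P3,P4] Q2=[]
t=8-13: P1@Q1 runs 5, rem=4, quantum used, demote→Q2. Q0=[] Q1=[P2,P3,P4] Q2=[P1]
t=13-18: P2@Q1 runs 5, rem=3, quantum used, demote→Q2. Q0=[] Q1=[P3,P4] Q2=[P1,P2]
t=18-21: P3@Q1 runs 3, rem=0, completes. Q0=[] Q1=[P4] Q2=[P1,P2]
t=21-26: P4@Q1 runs 5, rem=7, quantum used, demote→Q2. Q0=[] Q1=[] Q2=[P1,P2,P4]
t=26-30: P1@Q2 runs 4, rem=0, completes. Q0=[] Q1=[] Q2=[P2,P4]
t=30-33: P2@Q2 runs 3, rem=0, completes. Q0=[] Q1=[] Q2=[P4]
t=33-40: P4@Q2 runs 7, rem=0, completes. Q0=[] Q1=[] Q2=[]

Answer: P3,P1,P2,P4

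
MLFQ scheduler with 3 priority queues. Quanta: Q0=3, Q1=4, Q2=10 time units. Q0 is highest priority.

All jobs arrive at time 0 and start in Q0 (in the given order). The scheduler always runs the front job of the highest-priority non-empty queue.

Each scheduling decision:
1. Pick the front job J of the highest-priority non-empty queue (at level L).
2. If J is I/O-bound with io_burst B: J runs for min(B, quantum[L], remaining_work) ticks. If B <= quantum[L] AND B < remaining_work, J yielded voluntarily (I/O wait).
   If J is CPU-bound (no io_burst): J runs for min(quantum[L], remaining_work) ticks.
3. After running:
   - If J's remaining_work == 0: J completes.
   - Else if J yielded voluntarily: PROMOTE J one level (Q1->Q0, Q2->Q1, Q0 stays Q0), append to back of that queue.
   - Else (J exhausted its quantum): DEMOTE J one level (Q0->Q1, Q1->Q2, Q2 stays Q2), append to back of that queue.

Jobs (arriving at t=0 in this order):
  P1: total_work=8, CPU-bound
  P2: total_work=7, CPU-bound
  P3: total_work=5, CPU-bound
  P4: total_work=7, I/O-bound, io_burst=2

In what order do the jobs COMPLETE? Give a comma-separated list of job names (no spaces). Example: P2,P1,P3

Answer: P4,P2,P3,P1

Derivation:
t=0-3: P1@Q0 runs 3, rem=5, quantum used, demote→Q1. Q0=[P2,P3,P4] Q1=[P1] Q2=[]
t=3-6: P2@Q0 runs 3, rem=4, quantum used, demote→Q1. Q0=[P3,P4] Q1=[P1,P2] Q2=[]
t=6-9: P3@Q0 runs 3, rem=2, quantum used, demote→Q1. Q0=[P4] Q1=[P1,P2,P3] Q2=[]
t=9-11: P4@Q0 runs 2, rem=5, I/O yield, promote→Q0. Q0=[P4] Q1=[P1,P2,P3] Q2=[]
t=11-13: P4@Q0 runs 2, rem=3, I/O yield, promote→Q0. Q0=[P4] Q1=[P1,P2,P3] Q2=[]
t=13-15: P4@Q0 runs 2, rem=1, I/O yield, promote→Q0. Q0=[P4] Q1=[P1,P2,P3] Q2=[]
t=15-16: P4@Q0 runs 1, rem=0, completes. Q0=[] Q1=[P1,P2,P3] Q2=[]
t=16-20: P1@Q1 runs 4, rem=1, quantum used, demote→Q2. Q0=[] Q1=[P2,P3] Q2=[P1]
t=20-24: P2@Q1 runs 4, rem=0, completes. Q0=[] Q1=[P3] Q2=[P1]
t=24-26: P3@Q1 runs 2, rem=0, completes. Q0=[] Q1=[] Q2=[P1]
t=26-27: P1@Q2 runs 1, rem=0, completes. Q0=[] Q1=[] Q2=[]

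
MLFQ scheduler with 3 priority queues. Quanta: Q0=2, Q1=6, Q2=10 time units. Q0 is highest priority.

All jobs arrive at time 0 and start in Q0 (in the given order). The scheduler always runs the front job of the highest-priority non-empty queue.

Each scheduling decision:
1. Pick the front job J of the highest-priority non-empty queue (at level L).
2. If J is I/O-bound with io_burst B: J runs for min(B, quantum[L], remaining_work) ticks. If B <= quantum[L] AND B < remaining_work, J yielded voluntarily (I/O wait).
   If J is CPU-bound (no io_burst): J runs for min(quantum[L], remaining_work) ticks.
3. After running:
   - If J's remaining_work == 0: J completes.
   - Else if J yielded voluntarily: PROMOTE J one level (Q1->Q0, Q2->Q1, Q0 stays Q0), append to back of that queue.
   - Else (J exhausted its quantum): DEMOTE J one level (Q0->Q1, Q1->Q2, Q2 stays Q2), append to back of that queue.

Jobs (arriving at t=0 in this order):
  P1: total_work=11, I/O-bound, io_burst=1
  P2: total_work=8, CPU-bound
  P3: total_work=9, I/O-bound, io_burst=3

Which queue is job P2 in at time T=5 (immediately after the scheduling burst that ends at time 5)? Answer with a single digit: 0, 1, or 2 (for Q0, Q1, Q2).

t=0-1: P1@Q0 runs 1, rem=10, I/O yield, promote→Q0. Q0=[P2,P3,P1] Q1=[] Q2=[]
t=1-3: P2@Q0 runs 2, rem=6, quantum used, demote→Q1. Q0=[P3,P1] Q1=[P2] Q2=[]
t=3-5: P3@Q0 runs 2, rem=7, quantum used, demote→Q1. Q0=[P1] Q1=[P2,P3] Q2=[]
t=5-6: P1@Q0 runs 1, rem=9, I/O yield, promote→Q0. Q0=[P1] Q1=[P2,P3] Q2=[]
t=6-7: P1@Q0 runs 1, rem=8, I/O yield, promote→Q0. Q0=[P1] Q1=[P2,P3] Q2=[]
t=7-8: P1@Q0 runs 1, rem=7, I/O yield, promote→Q0. Q0=[P1] Q1=[P2,P3] Q2=[]
t=8-9: P1@Q0 runs 1, rem=6, I/O yield, promote→Q0. Q0=[P1] Q1=[P2,P3] Q2=[]
t=9-10: P1@Q0 runs 1, rem=5, I/O yield, promote→Q0. Q0=[P1] Q1=[P2,P3] Q2=[]
t=10-11: P1@Q0 runs 1, rem=4, I/O yield, promote→Q0. Q0=[P1] Q1=[P2,P3] Q2=[]
t=11-12: P1@Q0 runs 1, rem=3, I/O yield, promote→Q0. Q0=[P1] Q1=[P2,P3] Q2=[]
t=12-13: P1@Q0 runs 1, rem=2, I/O yield, promote→Q0. Q0=[P1] Q1=[P2,P3] Q2=[]
t=13-14: P1@Q0 runs 1, rem=1, I/O yield, promote→Q0. Q0=[P1] Q1=[P2,P3] Q2=[]
t=14-15: P1@Q0 runs 1, rem=0, completes. Q0=[] Q1=[P2,P3] Q2=[]
t=15-21: P2@Q1 runs 6, rem=0, completes. Q0=[] Q1=[P3] Q2=[]
t=21-24: P3@Q1 runs 3, rem=4, I/O yield, promote→Q0. Q0=[P3] Q1=[] Q2=[]
t=24-26: P3@Q0 runs 2, rem=2, quantum used, demote→Q1. Q0=[] Q1=[P3] Q2=[]
t=26-28: P3@Q1 runs 2, rem=0, completes. Q0=[] Q1=[] Q2=[]

Answer: 1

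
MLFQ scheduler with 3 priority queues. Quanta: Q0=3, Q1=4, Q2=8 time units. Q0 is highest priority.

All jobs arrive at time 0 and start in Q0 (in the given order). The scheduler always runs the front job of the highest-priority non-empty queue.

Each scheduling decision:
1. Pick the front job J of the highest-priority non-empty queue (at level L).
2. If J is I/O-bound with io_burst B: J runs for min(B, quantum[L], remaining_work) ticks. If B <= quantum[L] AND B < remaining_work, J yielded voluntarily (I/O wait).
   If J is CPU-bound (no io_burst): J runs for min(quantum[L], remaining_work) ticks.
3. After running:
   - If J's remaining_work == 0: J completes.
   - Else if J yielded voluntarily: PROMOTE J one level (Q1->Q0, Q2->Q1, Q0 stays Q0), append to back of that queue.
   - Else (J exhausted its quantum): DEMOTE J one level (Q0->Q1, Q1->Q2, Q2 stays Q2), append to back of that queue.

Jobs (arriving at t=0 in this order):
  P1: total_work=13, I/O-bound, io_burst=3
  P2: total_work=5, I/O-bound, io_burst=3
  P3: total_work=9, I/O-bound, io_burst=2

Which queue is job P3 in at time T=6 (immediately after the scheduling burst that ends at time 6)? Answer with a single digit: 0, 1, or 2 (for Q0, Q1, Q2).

Answer: 0

Derivation:
t=0-3: P1@Q0 runs 3, rem=10, I/O yield, promote→Q0. Q0=[P2,P3,P1] Q1=[] Q2=[]
t=3-6: P2@Q0 runs 3, rem=2, I/O yield, promote→Q0. Q0=[P3,P1,P2] Q1=[] Q2=[]
t=6-8: P3@Q0 runs 2, rem=7, I/O yield, promote→Q0. Q0=[P1,P2,P3] Q1=[] Q2=[]
t=8-11: P1@Q0 runs 3, rem=7, I/O yield, promote→Q0. Q0=[P2,P3,P1] Q1=[] Q2=[]
t=11-13: P2@Q0 runs 2, rem=0, completes. Q0=[P3,P1] Q1=[] Q2=[]
t=13-15: P3@Q0 runs 2, rem=5, I/O yield, promote→Q0. Q0=[P1,P3] Q1=[] Q2=[]
t=15-18: P1@Q0 runs 3, rem=4, I/O yield, promote→Q0. Q0=[P3,P1] Q1=[] Q2=[]
t=18-20: P3@Q0 runs 2, rem=3, I/O yield, promote→Q0. Q0=[P1,P3] Q1=[] Q2=[]
t=20-23: P1@Q0 runs 3, rem=1, I/O yield, promote→Q0. Q0=[P3,P1] Q1=[] Q2=[]
t=23-25: P3@Q0 runs 2, rem=1, I/O yield, promote→Q0. Q0=[P1,P3] Q1=[] Q2=[]
t=25-26: P1@Q0 runs 1, rem=0, completes. Q0=[P3] Q1=[] Q2=[]
t=26-27: P3@Q0 runs 1, rem=0, completes. Q0=[] Q1=[] Q2=[]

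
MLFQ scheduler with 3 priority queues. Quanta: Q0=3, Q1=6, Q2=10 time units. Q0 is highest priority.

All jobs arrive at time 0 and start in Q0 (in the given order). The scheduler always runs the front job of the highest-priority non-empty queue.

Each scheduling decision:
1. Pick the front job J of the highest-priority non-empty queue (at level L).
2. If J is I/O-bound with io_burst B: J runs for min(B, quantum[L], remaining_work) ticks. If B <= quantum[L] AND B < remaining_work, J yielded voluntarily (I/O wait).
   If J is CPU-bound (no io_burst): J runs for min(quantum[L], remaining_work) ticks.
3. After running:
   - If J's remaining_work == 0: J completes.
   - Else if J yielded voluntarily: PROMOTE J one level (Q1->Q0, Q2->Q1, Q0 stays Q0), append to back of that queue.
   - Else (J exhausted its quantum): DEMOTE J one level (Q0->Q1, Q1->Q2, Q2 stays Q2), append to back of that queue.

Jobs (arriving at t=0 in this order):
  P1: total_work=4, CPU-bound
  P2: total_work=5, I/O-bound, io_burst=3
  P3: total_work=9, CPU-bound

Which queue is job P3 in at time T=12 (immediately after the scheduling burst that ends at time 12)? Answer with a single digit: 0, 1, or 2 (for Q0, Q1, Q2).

t=0-3: P1@Q0 runs 3, rem=1, quantum used, demote→Q1. Q0=[P2,P3] Q1=[P1] Q2=[]
t=3-6: P2@Q0 runs 3, rem=2, I/O yield, promote→Q0. Q0=[P3,P2] Q1=[P1] Q2=[]
t=6-9: P3@Q0 runs 3, rem=6, quantum used, demote→Q1. Q0=[P2] Q1=[P1,P3] Q2=[]
t=9-11: P2@Q0 runs 2, rem=0, completes. Q0=[] Q1=[P1,P3] Q2=[]
t=11-12: P1@Q1 runs 1, rem=0, completes. Q0=[] Q1=[P3] Q2=[]
t=12-18: P3@Q1 runs 6, rem=0, completes. Q0=[] Q1=[] Q2=[]

Answer: 1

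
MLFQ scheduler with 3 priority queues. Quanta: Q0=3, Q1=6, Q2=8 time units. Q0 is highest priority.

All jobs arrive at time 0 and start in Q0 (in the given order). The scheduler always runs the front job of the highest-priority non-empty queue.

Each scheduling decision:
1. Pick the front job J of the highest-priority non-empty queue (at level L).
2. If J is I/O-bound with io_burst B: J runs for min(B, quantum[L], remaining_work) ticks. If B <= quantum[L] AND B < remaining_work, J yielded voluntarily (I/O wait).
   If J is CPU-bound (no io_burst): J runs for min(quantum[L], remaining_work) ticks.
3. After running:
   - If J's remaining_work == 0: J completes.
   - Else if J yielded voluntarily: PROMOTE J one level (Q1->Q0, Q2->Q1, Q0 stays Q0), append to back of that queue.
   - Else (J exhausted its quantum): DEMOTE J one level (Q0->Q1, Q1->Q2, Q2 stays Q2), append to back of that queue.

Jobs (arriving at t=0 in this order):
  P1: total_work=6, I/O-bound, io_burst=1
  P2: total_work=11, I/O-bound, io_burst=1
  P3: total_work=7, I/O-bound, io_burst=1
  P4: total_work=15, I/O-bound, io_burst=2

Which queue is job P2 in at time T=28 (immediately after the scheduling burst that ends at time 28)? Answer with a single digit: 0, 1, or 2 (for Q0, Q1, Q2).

t=0-1: P1@Q0 runs 1, rem=5, I/O yield, promote→Q0. Q0=[P2,P3,P4,P1] Q1=[] Q2=[]
t=1-2: P2@Q0 runs 1, rem=10, I/O yield, promote→Q0. Q0=[P3,P4,P1,P2] Q1=[] Q2=[]
t=2-3: P3@Q0 runs 1, rem=6, I/O yield, promote→Q0. Q0=[P4,P1,P2,P3] Q1=[] Q2=[]
t=3-5: P4@Q0 runs 2, rem=13, I/O yield, promote→Q0. Q0=[P1,P2,P3,P4] Q1=[] Q2=[]
t=5-6: P1@Q0 runs 1, rem=4, I/O yield, promote→Q0. Q0=[P2,P3,P4,P1] Q1=[] Q2=[]
t=6-7: P2@Q0 runs 1, rem=9, I/O yield, promote→Q0. Q0=[P3,P4,P1,P2] Q1=[] Q2=[]
t=7-8: P3@Q0 runs 1, rem=5, I/O yield, promote→Q0. Q0=[P4,P1,P2,P3] Q1=[] Q2=[]
t=8-10: P4@Q0 runs 2, rem=11, I/O yield, promote→Q0. Q0=[P1,P2,P3,P4] Q1=[] Q2=[]
t=10-11: P1@Q0 runs 1, rem=3, I/O yield, promote→Q0. Q0=[P2,P3,P4,P1] Q1=[] Q2=[]
t=11-12: P2@Q0 runs 1, rem=8, I/O yield, promote→Q0. Q0=[P3,P4,P1,P2] Q1=[] Q2=[]
t=12-13: P3@Q0 runs 1, rem=4, I/O yield, promote→Q0. Q0=[P4,P1,P2,P3] Q1=[] Q2=[]
t=13-15: P4@Q0 runs 2, rem=9, I/O yield, promote→Q0. Q0=[P1,P2,P3,P4] Q1=[] Q2=[]
t=15-16: P1@Q0 runs 1, rem=2, I/O yield, promote→Q0. Q0=[P2,P3,P4,P1] Q1=[] Q2=[]
t=16-17: P2@Q0 runs 1, rem=7, I/O yield, promote→Q0. Q0=[P3,P4,P1,P2] Q1=[] Q2=[]
t=17-18: P3@Q0 runs 1, rem=3, I/O yield, promote→Q0. Q0=[P4,P1,P2,P3] Q1=[] Q2=[]
t=18-20: P4@Q0 runs 2, rem=7, I/O yield, promote→Q0. Q0=[P1,P2,P3,P4] Q1=[] Q2=[]
t=20-21: P1@Q0 runs 1, rem=1, I/O yield, promote→Q0. Q0=[P2,P3,P4,P1] Q1=[] Q2=[]
t=21-22: P2@Q0 runs 1, rem=6, I/O yield, promote→Q0. Q0=[P3,P4,P1,P2] Q1=[] Q2=[]
t=22-23: P3@Q0 runs 1, rem=2, I/O yield, promote→Q0. Q0=[P4,P1,P2,P3] Q1=[] Q2=[]
t=23-25: P4@Q0 runs 2, rem=5, I/O yield, promote→Q0. Q0=[P1,P2,P3,P4] Q1=[] Q2=[]
t=25-26: P1@Q0 runs 1, rem=0, completes. Q0=[P2,P3,P4] Q1=[] Q2=[]
t=26-27: P2@Q0 runs 1, rem=5, I/O yield, promote→Q0. Q0=[P3,P4,P2] Q1=[] Q2=[]
t=27-28: P3@Q0 runs 1, rem=1, I/O yield, promote→Q0. Q0=[P4,P2,P3] Q1=[] Q2=[]
t=28-30: P4@Q0 runs 2, rem=3, I/O yield, promote→Q0. Q0=[P2,P3,P4] Q1=[] Q2=[]
t=30-31: P2@Q0 runs 1, rem=4, I/O yield, promote→Q0. Q0=[P3,P4,P2] Q1=[] Q2=[]
t=31-32: P3@Q0 runs 1, rem=0, completes. Q0=[P4,P2] Q1=[] Q2=[]
t=32-34: P4@Q0 runs 2, rem=1, I/O yield, promote→Q0. Q0=[P2,P4] Q1=[] Q2=[]
t=34-35: P2@Q0 runs 1, rem=3, I/O yield, promote→Q0. Q0=[P4,P2] Q1=[] Q2=[]
t=35-36: P4@Q0 runs 1, rem=0, completes. Q0=[P2] Q1=[] Q2=[]
t=36-37: P2@Q0 runs 1, rem=2, I/O yield, promote→Q0. Q0=[P2] Q1=[] Q2=[]
t=37-38: P2@Q0 runs 1, rem=1, I/O yield, promote→Q0. Q0=[P2] Q1=[] Q2=[]
t=38-39: P2@Q0 runs 1, rem=0, completes. Q0=[] Q1=[] Q2=[]

Answer: 0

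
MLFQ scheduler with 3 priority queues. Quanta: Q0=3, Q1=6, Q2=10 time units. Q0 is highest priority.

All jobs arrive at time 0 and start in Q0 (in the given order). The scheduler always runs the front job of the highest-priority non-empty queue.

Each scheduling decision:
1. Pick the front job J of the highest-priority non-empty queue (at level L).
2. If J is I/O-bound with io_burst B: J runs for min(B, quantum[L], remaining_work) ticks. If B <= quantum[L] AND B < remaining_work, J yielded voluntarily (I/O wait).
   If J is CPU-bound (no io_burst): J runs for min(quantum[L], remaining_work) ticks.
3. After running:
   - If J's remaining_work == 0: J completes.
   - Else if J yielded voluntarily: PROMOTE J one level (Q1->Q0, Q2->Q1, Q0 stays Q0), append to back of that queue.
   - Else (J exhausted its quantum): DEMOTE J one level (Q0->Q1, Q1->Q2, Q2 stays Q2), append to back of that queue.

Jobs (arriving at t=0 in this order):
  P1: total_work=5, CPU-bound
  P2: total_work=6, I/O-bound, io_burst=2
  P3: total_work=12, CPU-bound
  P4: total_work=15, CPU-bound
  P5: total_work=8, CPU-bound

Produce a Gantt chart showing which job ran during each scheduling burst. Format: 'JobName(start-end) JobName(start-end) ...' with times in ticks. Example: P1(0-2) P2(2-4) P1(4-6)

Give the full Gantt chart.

t=0-3: P1@Q0 runs 3, rem=2, quantum used, demote→Q1. Q0=[P2,P3,P4,P5] Q1=[P1] Q2=[]
t=3-5: P2@Q0 runs 2, rem=4, I/O yield, promote→Q0. Q0=[P3,P4,P5,P2] Q1=[P1] Q2=[]
t=5-8: P3@Q0 runs 3, rem=9, quantum used, demote→Q1. Q0=[P4,P5,P2] Q1=[P1,P3] Q2=[]
t=8-11: P4@Q0 runs 3, rem=12, quantum used, demote→Q1. Q0=[P5,P2] Q1=[P1,P3,P4] Q2=[]
t=11-14: P5@Q0 runs 3, rem=5, quantum used, demote→Q1. Q0=[P2] Q1=[P1,P3,P4,P5] Q2=[]
t=14-16: P2@Q0 runs 2, rem=2, I/O yield, promote→Q0. Q0=[P2] Q1=[P1,P3,P4,P5] Q2=[]
t=16-18: P2@Q0 runs 2, rem=0, completes. Q0=[] Q1=[P1,P3,P4,P5] Q2=[]
t=18-20: P1@Q1 runs 2, rem=0, completes. Q0=[] Q1=[P3,P4,P5] Q2=[]
t=20-26: P3@Q1 runs 6, rem=3, quantum used, demote→Q2. Q0=[] Q1=[P4,P5] Q2=[P3]
t=26-32: P4@Q1 runs 6, rem=6, quantum used, demote→Q2. Q0=[] Q1=[P5] Q2=[P3,P4]
t=32-37: P5@Q1 runs 5, rem=0, completes. Q0=[] Q1=[] Q2=[P3,P4]
t=37-40: P3@Q2 runs 3, rem=0, completes. Q0=[] Q1=[] Q2=[P4]
t=40-46: P4@Q2 runs 6, rem=0, completes. Q0=[] Q1=[] Q2=[]

Answer: P1(0-3) P2(3-5) P3(5-8) P4(8-11) P5(11-14) P2(14-16) P2(16-18) P1(18-20) P3(20-26) P4(26-32) P5(32-37) P3(37-40) P4(40-46)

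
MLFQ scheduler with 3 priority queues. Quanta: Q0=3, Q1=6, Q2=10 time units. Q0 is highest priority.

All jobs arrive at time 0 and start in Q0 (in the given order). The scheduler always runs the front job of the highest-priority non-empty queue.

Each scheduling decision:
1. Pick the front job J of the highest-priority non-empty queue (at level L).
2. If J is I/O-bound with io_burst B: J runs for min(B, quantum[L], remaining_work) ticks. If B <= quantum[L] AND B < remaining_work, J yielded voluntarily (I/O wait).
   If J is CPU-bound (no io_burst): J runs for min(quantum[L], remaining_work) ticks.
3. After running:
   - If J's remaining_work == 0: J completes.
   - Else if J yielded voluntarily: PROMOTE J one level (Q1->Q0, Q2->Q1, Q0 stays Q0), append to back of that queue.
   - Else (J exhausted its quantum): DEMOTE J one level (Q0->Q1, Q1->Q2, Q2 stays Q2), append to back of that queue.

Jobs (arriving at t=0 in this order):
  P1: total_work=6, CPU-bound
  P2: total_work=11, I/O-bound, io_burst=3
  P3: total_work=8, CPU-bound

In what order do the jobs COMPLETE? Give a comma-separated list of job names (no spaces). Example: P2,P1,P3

Answer: P2,P1,P3

Derivation:
t=0-3: P1@Q0 runs 3, rem=3, quantum used, demote→Q1. Q0=[P2,P3] Q1=[P1] Q2=[]
t=3-6: P2@Q0 runs 3, rem=8, I/O yield, promote→Q0. Q0=[P3,P2] Q1=[P1] Q2=[]
t=6-9: P3@Q0 runs 3, rem=5, quantum used, demote→Q1. Q0=[P2] Q1=[P1,P3] Q2=[]
t=9-12: P2@Q0 runs 3, rem=5, I/O yield, promote→Q0. Q0=[P2] Q1=[P1,P3] Q2=[]
t=12-15: P2@Q0 runs 3, rem=2, I/O yield, promote→Q0. Q0=[P2] Q1=[P1,P3] Q2=[]
t=15-17: P2@Q0 runs 2, rem=0, completes. Q0=[] Q1=[P1,P3] Q2=[]
t=17-20: P1@Q1 runs 3, rem=0, completes. Q0=[] Q1=[P3] Q2=[]
t=20-25: P3@Q1 runs 5, rem=0, completes. Q0=[] Q1=[] Q2=[]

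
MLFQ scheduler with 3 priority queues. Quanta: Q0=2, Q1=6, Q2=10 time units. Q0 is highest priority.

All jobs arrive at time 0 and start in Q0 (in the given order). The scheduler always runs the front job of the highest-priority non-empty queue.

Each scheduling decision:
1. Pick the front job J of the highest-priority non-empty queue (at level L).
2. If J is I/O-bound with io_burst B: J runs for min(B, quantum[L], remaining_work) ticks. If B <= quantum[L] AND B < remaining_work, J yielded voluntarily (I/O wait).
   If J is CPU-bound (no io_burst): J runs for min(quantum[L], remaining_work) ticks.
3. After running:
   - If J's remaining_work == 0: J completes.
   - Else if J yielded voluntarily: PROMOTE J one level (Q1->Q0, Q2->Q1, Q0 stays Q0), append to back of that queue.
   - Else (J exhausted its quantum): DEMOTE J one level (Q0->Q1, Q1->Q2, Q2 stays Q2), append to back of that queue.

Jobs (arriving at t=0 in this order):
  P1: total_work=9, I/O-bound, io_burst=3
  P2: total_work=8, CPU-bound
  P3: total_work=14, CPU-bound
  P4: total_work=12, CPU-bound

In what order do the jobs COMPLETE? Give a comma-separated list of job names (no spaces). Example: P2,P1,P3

t=0-2: P1@Q0 runs 2, rem=7, quantum used, demote→Q1. Q0=[P2,P3,P4] Q1=[P1] Q2=[]
t=2-4: P2@Q0 runs 2, rem=6, quantum used, demote→Q1. Q0=[P3,P4] Q1=[P1,P2] Q2=[]
t=4-6: P3@Q0 runs 2, rem=12, quantum used, demote→Q1. Q0=[P4] Q1=[P1,P2,P3] Q2=[]
t=6-8: P4@Q0 runs 2, rem=10, quantum used, demote→Q1. Q0=[] Q1=[P1,P2,P3,P4] Q2=[]
t=8-11: P1@Q1 runs 3, rem=4, I/O yield, promote→Q0. Q0=[P1] Q1=[P2,P3,P4] Q2=[]
t=11-13: P1@Q0 runs 2, rem=2, quantum used, demote→Q1. Q0=[] Q1=[P2,P3,P4,P1] Q2=[]
t=13-19: P2@Q1 runs 6, rem=0, completes. Q0=[] Q1=[P3,P4,P1] Q2=[]
t=19-25: P3@Q1 runs 6, rem=6, quantum used, demote→Q2. Q0=[] Q1=[P4,P1] Q2=[P3]
t=25-31: P4@Q1 runs 6, rem=4, quantum used, demote→Q2. Q0=[] Q1=[P1] Q2=[P3,P4]
t=31-33: P1@Q1 runs 2, rem=0, completes. Q0=[] Q1=[] Q2=[P3,P4]
t=33-39: P3@Q2 runs 6, rem=0, completes. Q0=[] Q1=[] Q2=[P4]
t=39-43: P4@Q2 runs 4, rem=0, completes. Q0=[] Q1=[] Q2=[]

Answer: P2,P1,P3,P4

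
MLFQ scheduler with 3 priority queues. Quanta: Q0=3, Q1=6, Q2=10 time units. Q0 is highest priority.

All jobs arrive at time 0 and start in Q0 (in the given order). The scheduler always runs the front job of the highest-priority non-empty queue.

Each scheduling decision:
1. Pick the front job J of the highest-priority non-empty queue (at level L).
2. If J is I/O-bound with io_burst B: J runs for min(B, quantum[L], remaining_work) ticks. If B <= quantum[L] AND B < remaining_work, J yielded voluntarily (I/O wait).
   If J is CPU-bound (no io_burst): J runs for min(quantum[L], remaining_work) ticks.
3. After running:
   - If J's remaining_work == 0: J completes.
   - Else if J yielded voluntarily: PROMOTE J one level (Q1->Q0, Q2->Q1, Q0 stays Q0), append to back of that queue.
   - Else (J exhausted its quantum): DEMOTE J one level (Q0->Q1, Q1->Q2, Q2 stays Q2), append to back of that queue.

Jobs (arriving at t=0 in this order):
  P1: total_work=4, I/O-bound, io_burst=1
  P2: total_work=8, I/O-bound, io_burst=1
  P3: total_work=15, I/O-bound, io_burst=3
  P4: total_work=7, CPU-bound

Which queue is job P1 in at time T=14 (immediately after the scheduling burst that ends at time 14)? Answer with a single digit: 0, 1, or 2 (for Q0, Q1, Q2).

Answer: 0

Derivation:
t=0-1: P1@Q0 runs 1, rem=3, I/O yield, promote→Q0. Q0=[P2,P3,P4,P1] Q1=[] Q2=[]
t=1-2: P2@Q0 runs 1, rem=7, I/O yield, promote→Q0. Q0=[P3,P4,P1,P2] Q1=[] Q2=[]
t=2-5: P3@Q0 runs 3, rem=12, I/O yield, promote→Q0. Q0=[P4,P1,P2,P3] Q1=[] Q2=[]
t=5-8: P4@Q0 runs 3, rem=4, quantum used, demote→Q1. Q0=[P1,P2,P3] Q1=[P4] Q2=[]
t=8-9: P1@Q0 runs 1, rem=2, I/O yield, promote→Q0. Q0=[P2,P3,P1] Q1=[P4] Q2=[]
t=9-10: P2@Q0 runs 1, rem=6, I/O yield, promote→Q0. Q0=[P3,P1,P2] Q1=[P4] Q2=[]
t=10-13: P3@Q0 runs 3, rem=9, I/O yield, promote→Q0. Q0=[P1,P2,P3] Q1=[P4] Q2=[]
t=13-14: P1@Q0 runs 1, rem=1, I/O yield, promote→Q0. Q0=[P2,P3,P1] Q1=[P4] Q2=[]
t=14-15: P2@Q0 runs 1, rem=5, I/O yield, promote→Q0. Q0=[P3,P1,P2] Q1=[P4] Q2=[]
t=15-18: P3@Q0 runs 3, rem=6, I/O yield, promote→Q0. Q0=[P1,P2,P3] Q1=[P4] Q2=[]
t=18-19: P1@Q0 runs 1, rem=0, completes. Q0=[P2,P3] Q1=[P4] Q2=[]
t=19-20: P2@Q0 runs 1, rem=4, I/O yield, promote→Q0. Q0=[P3,P2] Q1=[P4] Q2=[]
t=20-23: P3@Q0 runs 3, rem=3, I/O yield, promote→Q0. Q0=[P2,P3] Q1=[P4] Q2=[]
t=23-24: P2@Q0 runs 1, rem=3, I/O yield, promote→Q0. Q0=[P3,P2] Q1=[P4] Q2=[]
t=24-27: P3@Q0 runs 3, rem=0, completes. Q0=[P2] Q1=[P4] Q2=[]
t=27-28: P2@Q0 runs 1, rem=2, I/O yield, promote→Q0. Q0=[P2] Q1=[P4] Q2=[]
t=28-29: P2@Q0 runs 1, rem=1, I/O yield, promote→Q0. Q0=[P2] Q1=[P4] Q2=[]
t=29-30: P2@Q0 runs 1, rem=0, completes. Q0=[] Q1=[P4] Q2=[]
t=30-34: P4@Q1 runs 4, rem=0, completes. Q0=[] Q1=[] Q2=[]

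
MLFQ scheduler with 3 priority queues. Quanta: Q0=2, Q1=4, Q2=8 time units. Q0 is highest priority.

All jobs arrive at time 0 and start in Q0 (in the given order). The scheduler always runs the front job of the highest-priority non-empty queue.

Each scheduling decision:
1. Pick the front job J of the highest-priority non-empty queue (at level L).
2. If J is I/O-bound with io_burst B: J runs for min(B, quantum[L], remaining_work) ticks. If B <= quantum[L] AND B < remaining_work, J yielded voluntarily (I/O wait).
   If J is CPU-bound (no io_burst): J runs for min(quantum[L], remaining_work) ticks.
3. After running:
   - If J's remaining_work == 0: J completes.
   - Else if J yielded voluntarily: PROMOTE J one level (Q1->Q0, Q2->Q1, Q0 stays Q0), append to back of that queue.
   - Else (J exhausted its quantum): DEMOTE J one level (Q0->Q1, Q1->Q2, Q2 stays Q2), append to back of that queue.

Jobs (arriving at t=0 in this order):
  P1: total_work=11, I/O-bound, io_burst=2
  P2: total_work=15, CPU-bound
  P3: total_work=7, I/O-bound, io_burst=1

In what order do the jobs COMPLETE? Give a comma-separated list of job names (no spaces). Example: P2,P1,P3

t=0-2: P1@Q0 runs 2, rem=9, I/O yield, promote→Q0. Q0=[P2,P3,P1] Q1=[] Q2=[]
t=2-4: P2@Q0 runs 2, rem=13, quantum used, demote→Q1. Q0=[P3,P1] Q1=[P2] Q2=[]
t=4-5: P3@Q0 runs 1, rem=6, I/O yield, promote→Q0. Q0=[P1,P3] Q1=[P2] Q2=[]
t=5-7: P1@Q0 runs 2, rem=7, I/O yield, promote→Q0. Q0=[P3,P1] Q1=[P2] Q2=[]
t=7-8: P3@Q0 runs 1, rem=5, I/O yield, promote→Q0. Q0=[P1,P3] Q1=[P2] Q2=[]
t=8-10: P1@Q0 runs 2, rem=5, I/O yield, promote→Q0. Q0=[P3,P1] Q1=[P2] Q2=[]
t=10-11: P3@Q0 runs 1, rem=4, I/O yield, promote→Q0. Q0=[P1,P3] Q1=[P2] Q2=[]
t=11-13: P1@Q0 runs 2, rem=3, I/O yield, promote→Q0. Q0=[P3,P1] Q1=[P2] Q2=[]
t=13-14: P3@Q0 runs 1, rem=3, I/O yield, promote→Q0. Q0=[P1,P3] Q1=[P2] Q2=[]
t=14-16: P1@Q0 runs 2, rem=1, I/O yield, promote→Q0. Q0=[P3,P1] Q1=[P2] Q2=[]
t=16-17: P3@Q0 runs 1, rem=2, I/O yield, promote→Q0. Q0=[P1,P3] Q1=[P2] Q2=[]
t=17-18: P1@Q0 runs 1, rem=0, completes. Q0=[P3] Q1=[P2] Q2=[]
t=18-19: P3@Q0 runs 1, rem=1, I/O yield, promote→Q0. Q0=[P3] Q1=[P2] Q2=[]
t=19-20: P3@Q0 runs 1, rem=0, completes. Q0=[] Q1=[P2] Q2=[]
t=20-24: P2@Q1 runs 4, rem=9, quantum used, demote→Q2. Q0=[] Q1=[] Q2=[P2]
t=24-32: P2@Q2 runs 8, rem=1, quantum used, demote→Q2. Q0=[] Q1=[] Q2=[P2]
t=32-33: P2@Q2 runs 1, rem=0, completes. Q0=[] Q1=[] Q2=[]

Answer: P1,P3,P2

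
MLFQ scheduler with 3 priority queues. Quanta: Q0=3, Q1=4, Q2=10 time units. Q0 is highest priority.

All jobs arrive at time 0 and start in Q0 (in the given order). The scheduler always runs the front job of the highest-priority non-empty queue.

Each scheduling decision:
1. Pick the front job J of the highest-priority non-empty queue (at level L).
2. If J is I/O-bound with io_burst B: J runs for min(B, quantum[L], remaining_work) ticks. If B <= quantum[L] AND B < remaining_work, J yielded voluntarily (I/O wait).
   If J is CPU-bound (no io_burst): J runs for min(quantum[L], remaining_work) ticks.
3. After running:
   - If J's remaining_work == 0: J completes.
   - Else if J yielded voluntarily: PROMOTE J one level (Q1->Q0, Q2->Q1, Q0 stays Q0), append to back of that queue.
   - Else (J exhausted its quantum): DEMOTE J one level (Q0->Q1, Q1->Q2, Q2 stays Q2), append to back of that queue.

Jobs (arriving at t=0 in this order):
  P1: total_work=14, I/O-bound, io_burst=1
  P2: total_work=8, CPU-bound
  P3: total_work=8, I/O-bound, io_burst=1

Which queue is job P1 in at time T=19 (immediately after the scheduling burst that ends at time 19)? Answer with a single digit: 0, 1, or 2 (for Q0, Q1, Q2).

t=0-1: P1@Q0 runs 1, rem=13, I/O yield, promote→Q0. Q0=[P2,P3,P1] Q1=[] Q2=[]
t=1-4: P2@Q0 runs 3, rem=5, quantum used, demote→Q1. Q0=[P3,P1] Q1=[P2] Q2=[]
t=4-5: P3@Q0 runs 1, rem=7, I/O yield, promote→Q0. Q0=[P1,P3] Q1=[P2] Q2=[]
t=5-6: P1@Q0 runs 1, rem=12, I/O yield, promote→Q0. Q0=[P3,P1] Q1=[P2] Q2=[]
t=6-7: P3@Q0 runs 1, rem=6, I/O yield, promote→Q0. Q0=[P1,P3] Q1=[P2] Q2=[]
t=7-8: P1@Q0 runs 1, rem=11, I/O yield, promote→Q0. Q0=[P3,P1] Q1=[P2] Q2=[]
t=8-9: P3@Q0 runs 1, rem=5, I/O yield, promote→Q0. Q0=[P1,P3] Q1=[P2] Q2=[]
t=9-10: P1@Q0 runs 1, rem=10, I/O yield, promote→Q0. Q0=[P3,P1] Q1=[P2] Q2=[]
t=10-11: P3@Q0 runs 1, rem=4, I/O yield, promote→Q0. Q0=[P1,P3] Q1=[P2] Q2=[]
t=11-12: P1@Q0 runs 1, rem=9, I/O yield, promote→Q0. Q0=[P3,P1] Q1=[P2] Q2=[]
t=12-13: P3@Q0 runs 1, rem=3, I/O yield, promote→Q0. Q0=[P1,P3] Q1=[P2] Q2=[]
t=13-14: P1@Q0 runs 1, rem=8, I/O yield, promote→Q0. Q0=[P3,P1] Q1=[P2] Q2=[]
t=14-15: P3@Q0 runs 1, rem=2, I/O yield, promote→Q0. Q0=[P1,P3] Q1=[P2] Q2=[]
t=15-16: P1@Q0 runs 1, rem=7, I/O yield, promote→Q0. Q0=[P3,P1] Q1=[P2] Q2=[]
t=16-17: P3@Q0 runs 1, rem=1, I/O yield, promote→Q0. Q0=[P1,P3] Q1=[P2] Q2=[]
t=17-18: P1@Q0 runs 1, rem=6, I/O yield, promote→Q0. Q0=[P3,P1] Q1=[P2] Q2=[]
t=18-19: P3@Q0 runs 1, rem=0, completes. Q0=[P1] Q1=[P2] Q2=[]
t=19-20: P1@Q0 runs 1, rem=5, I/O yield, promote→Q0. Q0=[P1] Q1=[P2] Q2=[]
t=20-21: P1@Q0 runs 1, rem=4, I/O yield, promote→Q0. Q0=[P1] Q1=[P2] Q2=[]
t=21-22: P1@Q0 runs 1, rem=3, I/O yield, promote→Q0. Q0=[P1] Q1=[P2] Q2=[]
t=22-23: P1@Q0 runs 1, rem=2, I/O yield, promote→Q0. Q0=[P1] Q1=[P2] Q2=[]
t=23-24: P1@Q0 runs 1, rem=1, I/O yield, promote→Q0. Q0=[P1] Q1=[P2] Q2=[]
t=24-25: P1@Q0 runs 1, rem=0, completes. Q0=[] Q1=[P2] Q2=[]
t=25-29: P2@Q1 runs 4, rem=1, quantum used, demote→Q2. Q0=[] Q1=[] Q2=[P2]
t=29-30: P2@Q2 runs 1, rem=0, completes. Q0=[] Q1=[] Q2=[]

Answer: 0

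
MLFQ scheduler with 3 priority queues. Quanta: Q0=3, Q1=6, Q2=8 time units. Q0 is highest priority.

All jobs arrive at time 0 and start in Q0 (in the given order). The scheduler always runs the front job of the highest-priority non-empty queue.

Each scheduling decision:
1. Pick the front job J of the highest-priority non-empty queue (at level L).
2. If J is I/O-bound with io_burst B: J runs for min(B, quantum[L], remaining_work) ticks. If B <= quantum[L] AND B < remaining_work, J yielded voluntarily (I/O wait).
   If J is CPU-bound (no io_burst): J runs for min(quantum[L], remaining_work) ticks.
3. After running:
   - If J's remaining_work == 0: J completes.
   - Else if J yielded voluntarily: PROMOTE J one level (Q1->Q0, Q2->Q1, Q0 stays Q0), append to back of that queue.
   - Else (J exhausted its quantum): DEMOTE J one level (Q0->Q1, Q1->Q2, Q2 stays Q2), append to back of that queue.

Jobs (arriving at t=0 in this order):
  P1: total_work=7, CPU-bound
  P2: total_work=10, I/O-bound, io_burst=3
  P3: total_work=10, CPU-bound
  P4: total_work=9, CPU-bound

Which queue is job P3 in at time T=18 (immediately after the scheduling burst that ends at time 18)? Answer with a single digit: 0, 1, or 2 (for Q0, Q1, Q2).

Answer: 1

Derivation:
t=0-3: P1@Q0 runs 3, rem=4, quantum used, demote→Q1. Q0=[P2,P3,P4] Q1=[P1] Q2=[]
t=3-6: P2@Q0 runs 3, rem=7, I/O yield, promote→Q0. Q0=[P3,P4,P2] Q1=[P1] Q2=[]
t=6-9: P3@Q0 runs 3, rem=7, quantum used, demote→Q1. Q0=[P4,P2] Q1=[P1,P3] Q2=[]
t=9-12: P4@Q0 runs 3, rem=6, quantum used, demote→Q1. Q0=[P2] Q1=[P1,P3,P4] Q2=[]
t=12-15: P2@Q0 runs 3, rem=4, I/O yield, promote→Q0. Q0=[P2] Q1=[P1,P3,P4] Q2=[]
t=15-18: P2@Q0 runs 3, rem=1, I/O yield, promote→Q0. Q0=[P2] Q1=[P1,P3,P4] Q2=[]
t=18-19: P2@Q0 runs 1, rem=0, completes. Q0=[] Q1=[P1,P3,P4] Q2=[]
t=19-23: P1@Q1 runs 4, rem=0, completes. Q0=[] Q1=[P3,P4] Q2=[]
t=23-29: P3@Q1 runs 6, rem=1, quantum used, demote→Q2. Q0=[] Q1=[P4] Q2=[P3]
t=29-35: P4@Q1 runs 6, rem=0, completes. Q0=[] Q1=[] Q2=[P3]
t=35-36: P3@Q2 runs 1, rem=0, completes. Q0=[] Q1=[] Q2=[]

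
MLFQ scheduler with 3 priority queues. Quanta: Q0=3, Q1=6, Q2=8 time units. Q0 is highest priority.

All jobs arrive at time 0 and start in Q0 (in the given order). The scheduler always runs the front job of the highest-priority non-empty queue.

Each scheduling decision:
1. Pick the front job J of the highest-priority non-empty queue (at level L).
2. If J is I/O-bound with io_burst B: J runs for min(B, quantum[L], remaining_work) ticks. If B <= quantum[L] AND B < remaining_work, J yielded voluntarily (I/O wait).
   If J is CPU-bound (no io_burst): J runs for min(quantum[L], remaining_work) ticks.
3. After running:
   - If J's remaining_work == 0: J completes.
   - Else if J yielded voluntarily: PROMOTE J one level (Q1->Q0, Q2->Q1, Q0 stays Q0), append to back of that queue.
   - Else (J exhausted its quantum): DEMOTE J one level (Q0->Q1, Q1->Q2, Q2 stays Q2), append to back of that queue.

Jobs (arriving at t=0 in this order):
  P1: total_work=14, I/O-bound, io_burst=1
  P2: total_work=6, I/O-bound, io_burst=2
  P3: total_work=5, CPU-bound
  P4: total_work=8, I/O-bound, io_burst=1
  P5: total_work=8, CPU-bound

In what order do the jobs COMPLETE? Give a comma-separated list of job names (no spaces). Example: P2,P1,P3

Answer: P2,P4,P1,P3,P5

Derivation:
t=0-1: P1@Q0 runs 1, rem=13, I/O yield, promote→Q0. Q0=[P2,P3,P4,P5,P1] Q1=[] Q2=[]
t=1-3: P2@Q0 runs 2, rem=4, I/O yield, promote→Q0. Q0=[P3,P4,P5,P1,P2] Q1=[] Q2=[]
t=3-6: P3@Q0 runs 3, rem=2, quantum used, demote→Q1. Q0=[P4,P5,P1,P2] Q1=[P3] Q2=[]
t=6-7: P4@Q0 runs 1, rem=7, I/O yield, promote→Q0. Q0=[P5,P1,P2,P4] Q1=[P3] Q2=[]
t=7-10: P5@Q0 runs 3, rem=5, quantum used, demote→Q1. Q0=[P1,P2,P4] Q1=[P3,P5] Q2=[]
t=10-11: P1@Q0 runs 1, rem=12, I/O yield, promote→Q0. Q0=[P2,P4,P1] Q1=[P3,P5] Q2=[]
t=11-13: P2@Q0 runs 2, rem=2, I/O yield, promote→Q0. Q0=[P4,P1,P2] Q1=[P3,P5] Q2=[]
t=13-14: P4@Q0 runs 1, rem=6, I/O yield, promote→Q0. Q0=[P1,P2,P4] Q1=[P3,P5] Q2=[]
t=14-15: P1@Q0 runs 1, rem=11, I/O yield, promote→Q0. Q0=[P2,P4,P1] Q1=[P3,P5] Q2=[]
t=15-17: P2@Q0 runs 2, rem=0, completes. Q0=[P4,P1] Q1=[P3,P5] Q2=[]
t=17-18: P4@Q0 runs 1, rem=5, I/O yield, promote→Q0. Q0=[P1,P4] Q1=[P3,P5] Q2=[]
t=18-19: P1@Q0 runs 1, rem=10, I/O yield, promote→Q0. Q0=[P4,P1] Q1=[P3,P5] Q2=[]
t=19-20: P4@Q0 runs 1, rem=4, I/O yield, promote→Q0. Q0=[P1,P4] Q1=[P3,P5] Q2=[]
t=20-21: P1@Q0 runs 1, rem=9, I/O yield, promote→Q0. Q0=[P4,P1] Q1=[P3,P5] Q2=[]
t=21-22: P4@Q0 runs 1, rem=3, I/O yield, promote→Q0. Q0=[P1,P4] Q1=[P3,P5] Q2=[]
t=22-23: P1@Q0 runs 1, rem=8, I/O yield, promote→Q0. Q0=[P4,P1] Q1=[P3,P5] Q2=[]
t=23-24: P4@Q0 runs 1, rem=2, I/O yield, promote→Q0. Q0=[P1,P4] Q1=[P3,P5] Q2=[]
t=24-25: P1@Q0 runs 1, rem=7, I/O yield, promote→Q0. Q0=[P4,P1] Q1=[P3,P5] Q2=[]
t=25-26: P4@Q0 runs 1, rem=1, I/O yield, promote→Q0. Q0=[P1,P4] Q1=[P3,P5] Q2=[]
t=26-27: P1@Q0 runs 1, rem=6, I/O yield, promote→Q0. Q0=[P4,P1] Q1=[P3,P5] Q2=[]
t=27-28: P4@Q0 runs 1, rem=0, completes. Q0=[P1] Q1=[P3,P5] Q2=[]
t=28-29: P1@Q0 runs 1, rem=5, I/O yield, promote→Q0. Q0=[P1] Q1=[P3,P5] Q2=[]
t=29-30: P1@Q0 runs 1, rem=4, I/O yield, promote→Q0. Q0=[P1] Q1=[P3,P5] Q2=[]
t=30-31: P1@Q0 runs 1, rem=3, I/O yield, promote→Q0. Q0=[P1] Q1=[P3,P5] Q2=[]
t=31-32: P1@Q0 runs 1, rem=2, I/O yield, promote→Q0. Q0=[P1] Q1=[P3,P5] Q2=[]
t=32-33: P1@Q0 runs 1, rem=1, I/O yield, promote→Q0. Q0=[P1] Q1=[P3,P5] Q2=[]
t=33-34: P1@Q0 runs 1, rem=0, completes. Q0=[] Q1=[P3,P5] Q2=[]
t=34-36: P3@Q1 runs 2, rem=0, completes. Q0=[] Q1=[P5] Q2=[]
t=36-41: P5@Q1 runs 5, rem=0, completes. Q0=[] Q1=[] Q2=[]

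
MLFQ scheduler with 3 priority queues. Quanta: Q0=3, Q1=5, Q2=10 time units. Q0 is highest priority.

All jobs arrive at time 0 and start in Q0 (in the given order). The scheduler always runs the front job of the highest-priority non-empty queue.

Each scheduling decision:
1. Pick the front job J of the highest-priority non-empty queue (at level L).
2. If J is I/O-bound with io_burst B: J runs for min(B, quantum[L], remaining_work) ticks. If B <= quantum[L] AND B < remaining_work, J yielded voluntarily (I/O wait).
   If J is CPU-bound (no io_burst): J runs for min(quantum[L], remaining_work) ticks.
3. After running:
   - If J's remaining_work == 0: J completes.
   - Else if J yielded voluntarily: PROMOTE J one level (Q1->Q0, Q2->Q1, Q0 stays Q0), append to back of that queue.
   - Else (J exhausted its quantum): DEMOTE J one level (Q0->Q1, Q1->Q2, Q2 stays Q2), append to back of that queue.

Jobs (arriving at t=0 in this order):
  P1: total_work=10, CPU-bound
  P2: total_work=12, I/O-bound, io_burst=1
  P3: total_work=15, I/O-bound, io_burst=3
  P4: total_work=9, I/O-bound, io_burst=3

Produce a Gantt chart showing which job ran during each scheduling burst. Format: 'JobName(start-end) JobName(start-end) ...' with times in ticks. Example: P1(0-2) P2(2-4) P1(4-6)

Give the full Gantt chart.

Answer: P1(0-3) P2(3-4) P3(4-7) P4(7-10) P2(10-11) P3(11-14) P4(14-17) P2(17-18) P3(18-21) P4(21-24) P2(24-25) P3(25-28) P2(28-29) P3(29-32) P2(32-33) P2(33-34) P2(34-35) P2(35-36) P2(36-37) P2(37-38) P2(38-39) P1(39-44) P1(44-46)

Derivation:
t=0-3: P1@Q0 runs 3, rem=7, quantum used, demote→Q1. Q0=[P2,P3,P4] Q1=[P1] Q2=[]
t=3-4: P2@Q0 runs 1, rem=11, I/O yield, promote→Q0. Q0=[P3,P4,P2] Q1=[P1] Q2=[]
t=4-7: P3@Q0 runs 3, rem=12, I/O yield, promote→Q0. Q0=[P4,P2,P3] Q1=[P1] Q2=[]
t=7-10: P4@Q0 runs 3, rem=6, I/O yield, promote→Q0. Q0=[P2,P3,P4] Q1=[P1] Q2=[]
t=10-11: P2@Q0 runs 1, rem=10, I/O yield, promote→Q0. Q0=[P3,P4,P2] Q1=[P1] Q2=[]
t=11-14: P3@Q0 runs 3, rem=9, I/O yield, promote→Q0. Q0=[P4,P2,P3] Q1=[P1] Q2=[]
t=14-17: P4@Q0 runs 3, rem=3, I/O yield, promote→Q0. Q0=[P2,P3,P4] Q1=[P1] Q2=[]
t=17-18: P2@Q0 runs 1, rem=9, I/O yield, promote→Q0. Q0=[P3,P4,P2] Q1=[P1] Q2=[]
t=18-21: P3@Q0 runs 3, rem=6, I/O yield, promote→Q0. Q0=[P4,P2,P3] Q1=[P1] Q2=[]
t=21-24: P4@Q0 runs 3, rem=0, completes. Q0=[P2,P3] Q1=[P1] Q2=[]
t=24-25: P2@Q0 runs 1, rem=8, I/O yield, promote→Q0. Q0=[P3,P2] Q1=[P1] Q2=[]
t=25-28: P3@Q0 runs 3, rem=3, I/O yield, promote→Q0. Q0=[P2,P3] Q1=[P1] Q2=[]
t=28-29: P2@Q0 runs 1, rem=7, I/O yield, promote→Q0. Q0=[P3,P2] Q1=[P1] Q2=[]
t=29-32: P3@Q0 runs 3, rem=0, completes. Q0=[P2] Q1=[P1] Q2=[]
t=32-33: P2@Q0 runs 1, rem=6, I/O yield, promote→Q0. Q0=[P2] Q1=[P1] Q2=[]
t=33-34: P2@Q0 runs 1, rem=5, I/O yield, promote→Q0. Q0=[P2] Q1=[P1] Q2=[]
t=34-35: P2@Q0 runs 1, rem=4, I/O yield, promote→Q0. Q0=[P2] Q1=[P1] Q2=[]
t=35-36: P2@Q0 runs 1, rem=3, I/O yield, promote→Q0. Q0=[P2] Q1=[P1] Q2=[]
t=36-37: P2@Q0 runs 1, rem=2, I/O yield, promote→Q0. Q0=[P2] Q1=[P1] Q2=[]
t=37-38: P2@Q0 runs 1, rem=1, I/O yield, promote→Q0. Q0=[P2] Q1=[P1] Q2=[]
t=38-39: P2@Q0 runs 1, rem=0, completes. Q0=[] Q1=[P1] Q2=[]
t=39-44: P1@Q1 runs 5, rem=2, quantum used, demote→Q2. Q0=[] Q1=[] Q2=[P1]
t=44-46: P1@Q2 runs 2, rem=0, completes. Q0=[] Q1=[] Q2=[]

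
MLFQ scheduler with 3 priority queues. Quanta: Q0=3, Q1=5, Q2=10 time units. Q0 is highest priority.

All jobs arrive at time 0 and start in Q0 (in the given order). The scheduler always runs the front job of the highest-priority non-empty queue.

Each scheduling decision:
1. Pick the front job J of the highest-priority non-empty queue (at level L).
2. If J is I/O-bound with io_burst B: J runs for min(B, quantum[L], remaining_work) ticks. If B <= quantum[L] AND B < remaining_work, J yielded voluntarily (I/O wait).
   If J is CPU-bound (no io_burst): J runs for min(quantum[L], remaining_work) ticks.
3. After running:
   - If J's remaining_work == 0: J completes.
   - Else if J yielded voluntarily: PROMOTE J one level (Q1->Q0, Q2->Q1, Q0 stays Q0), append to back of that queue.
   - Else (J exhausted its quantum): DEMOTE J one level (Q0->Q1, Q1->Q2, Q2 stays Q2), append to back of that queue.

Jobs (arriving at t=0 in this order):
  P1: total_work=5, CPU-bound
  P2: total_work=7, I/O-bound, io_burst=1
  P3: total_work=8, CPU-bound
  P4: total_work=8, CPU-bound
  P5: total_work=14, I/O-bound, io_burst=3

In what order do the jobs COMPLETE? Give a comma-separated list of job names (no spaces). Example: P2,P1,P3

t=0-3: P1@Q0 runs 3, rem=2, quantum used, demote→Q1. Q0=[P2,P3,P4,P5] Q1=[P1] Q2=[]
t=3-4: P2@Q0 runs 1, rem=6, I/O yield, promote→Q0. Q0=[P3,P4,P5,P2] Q1=[P1] Q2=[]
t=4-7: P3@Q0 runs 3, rem=5, quantum used, demote→Q1. Q0=[P4,P5,P2] Q1=[P1,P3] Q2=[]
t=7-10: P4@Q0 runs 3, rem=5, quantum used, demote→Q1. Q0=[P5,P2] Q1=[P1,P3,P4] Q2=[]
t=10-13: P5@Q0 runs 3, rem=11, I/O yield, promote→Q0. Q0=[P2,P5] Q1=[P1,P3,P4] Q2=[]
t=13-14: P2@Q0 runs 1, rem=5, I/O yield, promote→Q0. Q0=[P5,P2] Q1=[P1,P3,P4] Q2=[]
t=14-17: P5@Q0 runs 3, rem=8, I/O yield, promote→Q0. Q0=[P2,P5] Q1=[P1,P3,P4] Q2=[]
t=17-18: P2@Q0 runs 1, rem=4, I/O yield, promote→Q0. Q0=[P5,P2] Q1=[P1,P3,P4] Q2=[]
t=18-21: P5@Q0 runs 3, rem=5, I/O yield, promote→Q0. Q0=[P2,P5] Q1=[P1,P3,P4] Q2=[]
t=21-22: P2@Q0 runs 1, rem=3, I/O yield, promote→Q0. Q0=[P5,P2] Q1=[P1,P3,P4] Q2=[]
t=22-25: P5@Q0 runs 3, rem=2, I/O yield, promote→Q0. Q0=[P2,P5] Q1=[P1,P3,P4] Q2=[]
t=25-26: P2@Q0 runs 1, rem=2, I/O yield, promote→Q0. Q0=[P5,P2] Q1=[P1,P3,P4] Q2=[]
t=26-28: P5@Q0 runs 2, rem=0, completes. Q0=[P2] Q1=[P1,P3,P4] Q2=[]
t=28-29: P2@Q0 runs 1, rem=1, I/O yield, promote→Q0. Q0=[P2] Q1=[P1,P3,P4] Q2=[]
t=29-30: P2@Q0 runs 1, rem=0, completes. Q0=[] Q1=[P1,P3,P4] Q2=[]
t=30-32: P1@Q1 runs 2, rem=0, completes. Q0=[] Q1=[P3,P4] Q2=[]
t=32-37: P3@Q1 runs 5, rem=0, completes. Q0=[] Q1=[P4] Q2=[]
t=37-42: P4@Q1 runs 5, rem=0, completes. Q0=[] Q1=[] Q2=[]

Answer: P5,P2,P1,P3,P4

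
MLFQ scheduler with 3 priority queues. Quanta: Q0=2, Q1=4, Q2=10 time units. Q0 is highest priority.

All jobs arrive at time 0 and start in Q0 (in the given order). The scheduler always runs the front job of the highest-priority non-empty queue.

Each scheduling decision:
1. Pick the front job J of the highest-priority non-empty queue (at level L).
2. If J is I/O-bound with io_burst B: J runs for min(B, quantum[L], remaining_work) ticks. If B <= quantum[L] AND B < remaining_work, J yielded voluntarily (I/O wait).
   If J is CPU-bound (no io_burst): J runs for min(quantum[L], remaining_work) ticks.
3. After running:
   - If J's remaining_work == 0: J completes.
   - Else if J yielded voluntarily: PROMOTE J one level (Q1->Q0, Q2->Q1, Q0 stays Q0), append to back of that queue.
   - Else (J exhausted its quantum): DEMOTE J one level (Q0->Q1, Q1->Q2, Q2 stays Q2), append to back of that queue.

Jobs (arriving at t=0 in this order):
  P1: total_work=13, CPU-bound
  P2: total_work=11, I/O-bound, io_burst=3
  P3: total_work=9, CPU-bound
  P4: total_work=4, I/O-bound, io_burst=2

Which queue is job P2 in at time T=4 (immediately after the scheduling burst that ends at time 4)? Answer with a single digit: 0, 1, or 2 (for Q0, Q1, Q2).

t=0-2: P1@Q0 runs 2, rem=11, quantum used, demote→Q1. Q0=[P2,P3,P4] Q1=[P1] Q2=[]
t=2-4: P2@Q0 runs 2, rem=9, quantum used, demote→Q1. Q0=[P3,P4] Q1=[P1,P2] Q2=[]
t=4-6: P3@Q0 runs 2, rem=7, quantum used, demote→Q1. Q0=[P4] Q1=[P1,P2,P3] Q2=[]
t=6-8: P4@Q0 runs 2, rem=2, I/O yield, promote→Q0. Q0=[P4] Q1=[P1,P2,P3] Q2=[]
t=8-10: P4@Q0 runs 2, rem=0, completes. Q0=[] Q1=[P1,P2,P3] Q2=[]
t=10-14: P1@Q1 runs 4, rem=7, quantum used, demote→Q2. Q0=[] Q1=[P2,P3] Q2=[P1]
t=14-17: P2@Q1 runs 3, rem=6, I/O yield, promote→Q0. Q0=[P2] Q1=[P3] Q2=[P1]
t=17-19: P2@Q0 runs 2, rem=4, quantum used, demote→Q1. Q0=[] Q1=[P3,P2] Q2=[P1]
t=19-23: P3@Q1 runs 4, rem=3, quantum used, demote→Q2. Q0=[] Q1=[P2] Q2=[P1,P3]
t=23-26: P2@Q1 runs 3, rem=1, I/O yield, promote→Q0. Q0=[P2] Q1=[] Q2=[P1,P3]
t=26-27: P2@Q0 runs 1, rem=0, completes. Q0=[] Q1=[] Q2=[P1,P3]
t=27-34: P1@Q2 runs 7, rem=0, completes. Q0=[] Q1=[] Q2=[P3]
t=34-37: P3@Q2 runs 3, rem=0, completes. Q0=[] Q1=[] Q2=[]

Answer: 1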